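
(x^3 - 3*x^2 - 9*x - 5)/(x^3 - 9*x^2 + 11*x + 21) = (x^2 - 4*x - 5)/(x^2 - 10*x + 21)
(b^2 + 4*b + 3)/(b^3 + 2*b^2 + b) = (b + 3)/(b*(b + 1))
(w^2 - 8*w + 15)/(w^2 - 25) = (w - 3)/(w + 5)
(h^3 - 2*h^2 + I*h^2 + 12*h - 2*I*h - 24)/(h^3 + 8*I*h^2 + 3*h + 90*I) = (h^2 + h*(-2 + 4*I) - 8*I)/(h^2 + 11*I*h - 30)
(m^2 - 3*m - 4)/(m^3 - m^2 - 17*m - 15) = (m - 4)/(m^2 - 2*m - 15)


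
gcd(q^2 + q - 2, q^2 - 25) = 1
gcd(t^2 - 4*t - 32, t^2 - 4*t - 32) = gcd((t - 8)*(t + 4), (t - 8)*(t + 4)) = t^2 - 4*t - 32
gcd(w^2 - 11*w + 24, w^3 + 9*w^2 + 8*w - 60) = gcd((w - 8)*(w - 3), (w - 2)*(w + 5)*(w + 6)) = 1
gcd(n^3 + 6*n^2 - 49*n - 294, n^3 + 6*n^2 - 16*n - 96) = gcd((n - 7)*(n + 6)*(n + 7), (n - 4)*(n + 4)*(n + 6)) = n + 6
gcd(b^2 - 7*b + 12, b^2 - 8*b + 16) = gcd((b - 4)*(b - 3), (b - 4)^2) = b - 4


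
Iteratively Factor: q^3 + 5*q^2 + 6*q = (q + 3)*(q^2 + 2*q) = (q + 2)*(q + 3)*(q)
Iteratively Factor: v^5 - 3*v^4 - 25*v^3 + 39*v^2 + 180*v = (v - 4)*(v^4 + v^3 - 21*v^2 - 45*v) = (v - 4)*(v + 3)*(v^3 - 2*v^2 - 15*v) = v*(v - 4)*(v + 3)*(v^2 - 2*v - 15) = v*(v - 5)*(v - 4)*(v + 3)*(v + 3)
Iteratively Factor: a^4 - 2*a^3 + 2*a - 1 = (a - 1)*(a^3 - a^2 - a + 1) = (a - 1)^2*(a^2 - 1) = (a - 1)^3*(a + 1)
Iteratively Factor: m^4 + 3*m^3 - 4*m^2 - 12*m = (m - 2)*(m^3 + 5*m^2 + 6*m) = (m - 2)*(m + 3)*(m^2 + 2*m) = m*(m - 2)*(m + 3)*(m + 2)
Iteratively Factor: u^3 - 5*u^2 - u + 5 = (u + 1)*(u^2 - 6*u + 5) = (u - 5)*(u + 1)*(u - 1)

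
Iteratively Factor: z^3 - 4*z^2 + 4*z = (z - 2)*(z^2 - 2*z) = (z - 2)^2*(z)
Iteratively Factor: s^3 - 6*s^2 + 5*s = (s)*(s^2 - 6*s + 5) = s*(s - 1)*(s - 5)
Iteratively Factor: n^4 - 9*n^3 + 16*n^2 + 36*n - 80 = (n + 2)*(n^3 - 11*n^2 + 38*n - 40) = (n - 2)*(n + 2)*(n^2 - 9*n + 20) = (n - 5)*(n - 2)*(n + 2)*(n - 4)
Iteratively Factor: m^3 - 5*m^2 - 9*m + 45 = (m - 3)*(m^2 - 2*m - 15) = (m - 5)*(m - 3)*(m + 3)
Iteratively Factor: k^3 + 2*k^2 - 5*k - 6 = (k - 2)*(k^2 + 4*k + 3) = (k - 2)*(k + 3)*(k + 1)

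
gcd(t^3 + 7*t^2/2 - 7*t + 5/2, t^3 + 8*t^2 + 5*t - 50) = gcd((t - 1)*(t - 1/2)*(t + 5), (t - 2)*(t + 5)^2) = t + 5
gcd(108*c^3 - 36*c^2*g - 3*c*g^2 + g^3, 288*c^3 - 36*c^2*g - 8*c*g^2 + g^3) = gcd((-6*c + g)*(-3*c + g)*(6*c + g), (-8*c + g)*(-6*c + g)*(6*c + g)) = 36*c^2 - g^2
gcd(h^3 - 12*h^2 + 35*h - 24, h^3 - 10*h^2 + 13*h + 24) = h^2 - 11*h + 24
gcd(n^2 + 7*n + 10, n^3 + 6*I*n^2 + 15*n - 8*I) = 1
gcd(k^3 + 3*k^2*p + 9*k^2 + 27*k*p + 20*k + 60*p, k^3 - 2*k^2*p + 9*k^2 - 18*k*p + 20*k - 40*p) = k^2 + 9*k + 20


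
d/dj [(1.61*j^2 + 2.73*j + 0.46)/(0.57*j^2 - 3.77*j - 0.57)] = (-7.6258*j^2 - 2.3598*j + 0.1781)/(0.3249*j^4 - 4.2978*j^3 + 13.5631*j^2 + 4.2978*j + 0.3249)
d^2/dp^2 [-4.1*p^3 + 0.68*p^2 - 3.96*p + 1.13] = 1.36 - 24.6*p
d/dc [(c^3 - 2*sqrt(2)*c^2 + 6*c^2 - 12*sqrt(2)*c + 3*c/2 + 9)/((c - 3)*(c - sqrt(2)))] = (2*c^4 - 12*c^3 - 4*sqrt(2)*c^3 - 31*c^2 + 42*sqrt(2)*c^2 - 84*c + 72*sqrt(2)*c - 90 + 27*sqrt(2))/(2*(c^4 - 6*c^3 - 2*sqrt(2)*c^3 + 11*c^2 + 12*sqrt(2)*c^2 - 18*sqrt(2)*c - 12*c + 18))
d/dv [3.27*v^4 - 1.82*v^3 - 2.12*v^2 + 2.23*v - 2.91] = 13.08*v^3 - 5.46*v^2 - 4.24*v + 2.23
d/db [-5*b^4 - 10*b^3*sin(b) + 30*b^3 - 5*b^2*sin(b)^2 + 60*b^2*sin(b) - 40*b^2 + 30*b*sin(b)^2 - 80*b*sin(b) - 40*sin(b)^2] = -10*b^3*cos(b) - 20*b^3 - 30*b^2*sin(b) - 5*b^2*sin(2*b) + 60*b^2*cos(b) + 90*b^2 - 10*b*sin(b)^2 + 120*b*sin(b) + 30*b*sin(2*b) - 80*b*cos(b) - 80*b + 30*sin(b)^2 - 80*sin(b) - 40*sin(2*b)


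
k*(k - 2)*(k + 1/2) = k^3 - 3*k^2/2 - k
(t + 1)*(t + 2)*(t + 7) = t^3 + 10*t^2 + 23*t + 14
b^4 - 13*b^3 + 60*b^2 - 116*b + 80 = (b - 5)*(b - 4)*(b - 2)^2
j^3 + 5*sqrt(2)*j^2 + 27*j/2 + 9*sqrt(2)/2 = (j + sqrt(2)/2)*(j + 3*sqrt(2)/2)*(j + 3*sqrt(2))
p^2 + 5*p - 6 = (p - 1)*(p + 6)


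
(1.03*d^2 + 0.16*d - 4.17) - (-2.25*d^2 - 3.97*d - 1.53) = 3.28*d^2 + 4.13*d - 2.64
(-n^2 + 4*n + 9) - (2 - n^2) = 4*n + 7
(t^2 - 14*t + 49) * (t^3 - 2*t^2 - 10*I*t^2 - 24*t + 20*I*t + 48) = t^5 - 16*t^4 - 10*I*t^4 + 53*t^3 + 160*I*t^3 + 286*t^2 - 770*I*t^2 - 1848*t + 980*I*t + 2352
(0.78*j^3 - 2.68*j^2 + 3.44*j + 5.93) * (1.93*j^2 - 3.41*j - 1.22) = 1.5054*j^5 - 7.8322*j^4 + 14.8264*j^3 + 2.9841*j^2 - 24.4181*j - 7.2346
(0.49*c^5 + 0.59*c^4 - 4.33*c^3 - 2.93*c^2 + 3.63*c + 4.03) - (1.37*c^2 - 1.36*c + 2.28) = 0.49*c^5 + 0.59*c^4 - 4.33*c^3 - 4.3*c^2 + 4.99*c + 1.75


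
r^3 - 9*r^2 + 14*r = r*(r - 7)*(r - 2)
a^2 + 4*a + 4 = (a + 2)^2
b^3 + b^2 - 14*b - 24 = (b - 4)*(b + 2)*(b + 3)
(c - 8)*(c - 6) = c^2 - 14*c + 48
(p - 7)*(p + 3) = p^2 - 4*p - 21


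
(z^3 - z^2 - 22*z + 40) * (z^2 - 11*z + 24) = z^5 - 12*z^4 + 13*z^3 + 258*z^2 - 968*z + 960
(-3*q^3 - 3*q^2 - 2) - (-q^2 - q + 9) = -3*q^3 - 2*q^2 + q - 11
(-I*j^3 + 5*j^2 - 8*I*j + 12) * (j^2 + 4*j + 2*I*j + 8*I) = -I*j^5 + 7*j^4 - 4*I*j^4 + 28*j^3 + 2*I*j^3 + 28*j^2 + 8*I*j^2 + 112*j + 24*I*j + 96*I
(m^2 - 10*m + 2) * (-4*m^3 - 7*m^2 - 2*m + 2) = -4*m^5 + 33*m^4 + 60*m^3 + 8*m^2 - 24*m + 4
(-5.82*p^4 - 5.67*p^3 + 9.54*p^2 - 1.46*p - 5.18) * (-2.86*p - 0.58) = 16.6452*p^5 + 19.5918*p^4 - 23.9958*p^3 - 1.3576*p^2 + 15.6616*p + 3.0044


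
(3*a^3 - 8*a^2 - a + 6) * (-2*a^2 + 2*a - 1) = -6*a^5 + 22*a^4 - 17*a^3 - 6*a^2 + 13*a - 6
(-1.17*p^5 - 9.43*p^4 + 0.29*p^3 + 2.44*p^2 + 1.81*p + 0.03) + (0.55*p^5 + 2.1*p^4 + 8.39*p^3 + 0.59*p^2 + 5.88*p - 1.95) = -0.62*p^5 - 7.33*p^4 + 8.68*p^3 + 3.03*p^2 + 7.69*p - 1.92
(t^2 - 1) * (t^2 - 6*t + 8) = t^4 - 6*t^3 + 7*t^2 + 6*t - 8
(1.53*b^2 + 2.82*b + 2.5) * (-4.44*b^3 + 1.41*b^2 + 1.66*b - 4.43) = -6.7932*b^5 - 10.3635*b^4 - 4.584*b^3 + 1.4283*b^2 - 8.3426*b - 11.075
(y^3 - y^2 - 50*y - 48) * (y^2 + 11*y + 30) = y^5 + 10*y^4 - 31*y^3 - 628*y^2 - 2028*y - 1440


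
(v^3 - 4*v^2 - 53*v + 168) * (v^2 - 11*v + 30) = v^5 - 15*v^4 + 21*v^3 + 631*v^2 - 3438*v + 5040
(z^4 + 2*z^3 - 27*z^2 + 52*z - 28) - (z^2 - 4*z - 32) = z^4 + 2*z^3 - 28*z^2 + 56*z + 4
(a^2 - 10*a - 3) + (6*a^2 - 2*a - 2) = 7*a^2 - 12*a - 5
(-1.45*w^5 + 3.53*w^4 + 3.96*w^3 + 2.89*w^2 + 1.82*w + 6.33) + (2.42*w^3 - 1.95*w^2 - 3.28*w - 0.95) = -1.45*w^5 + 3.53*w^4 + 6.38*w^3 + 0.94*w^2 - 1.46*w + 5.38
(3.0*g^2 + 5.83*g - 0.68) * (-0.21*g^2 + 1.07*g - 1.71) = -0.63*g^4 + 1.9857*g^3 + 1.2509*g^2 - 10.6969*g + 1.1628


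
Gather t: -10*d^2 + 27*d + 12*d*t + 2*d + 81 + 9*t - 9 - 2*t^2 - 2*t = -10*d^2 + 29*d - 2*t^2 + t*(12*d + 7) + 72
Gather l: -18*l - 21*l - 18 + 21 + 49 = 52 - 39*l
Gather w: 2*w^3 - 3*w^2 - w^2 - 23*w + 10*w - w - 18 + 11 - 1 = 2*w^3 - 4*w^2 - 14*w - 8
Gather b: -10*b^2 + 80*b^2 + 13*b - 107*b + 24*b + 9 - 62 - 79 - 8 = 70*b^2 - 70*b - 140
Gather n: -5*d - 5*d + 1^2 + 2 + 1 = 4 - 10*d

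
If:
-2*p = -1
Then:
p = 1/2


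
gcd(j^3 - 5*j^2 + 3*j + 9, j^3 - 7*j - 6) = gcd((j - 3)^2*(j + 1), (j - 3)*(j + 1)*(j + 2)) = j^2 - 2*j - 3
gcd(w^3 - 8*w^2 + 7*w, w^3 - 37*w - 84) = w - 7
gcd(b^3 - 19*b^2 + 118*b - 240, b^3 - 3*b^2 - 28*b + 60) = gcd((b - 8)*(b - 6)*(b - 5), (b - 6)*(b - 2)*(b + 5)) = b - 6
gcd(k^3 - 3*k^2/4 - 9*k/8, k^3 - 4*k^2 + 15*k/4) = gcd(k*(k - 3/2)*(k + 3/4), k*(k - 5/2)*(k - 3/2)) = k^2 - 3*k/2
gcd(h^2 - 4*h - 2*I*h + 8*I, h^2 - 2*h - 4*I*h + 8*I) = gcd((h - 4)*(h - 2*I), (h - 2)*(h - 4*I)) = 1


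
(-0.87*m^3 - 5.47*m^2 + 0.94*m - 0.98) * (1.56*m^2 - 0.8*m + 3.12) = -1.3572*m^5 - 7.8372*m^4 + 3.128*m^3 - 19.3472*m^2 + 3.7168*m - 3.0576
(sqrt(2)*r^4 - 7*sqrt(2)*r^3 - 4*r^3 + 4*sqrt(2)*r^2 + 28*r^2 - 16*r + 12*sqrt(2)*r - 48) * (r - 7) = sqrt(2)*r^5 - 14*sqrt(2)*r^4 - 4*r^4 + 56*r^3 + 53*sqrt(2)*r^3 - 212*r^2 - 16*sqrt(2)*r^2 - 84*sqrt(2)*r + 64*r + 336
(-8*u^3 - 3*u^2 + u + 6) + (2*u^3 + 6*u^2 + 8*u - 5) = -6*u^3 + 3*u^2 + 9*u + 1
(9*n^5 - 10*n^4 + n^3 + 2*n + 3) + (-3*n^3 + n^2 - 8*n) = 9*n^5 - 10*n^4 - 2*n^3 + n^2 - 6*n + 3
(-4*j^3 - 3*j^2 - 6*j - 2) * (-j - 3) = 4*j^4 + 15*j^3 + 15*j^2 + 20*j + 6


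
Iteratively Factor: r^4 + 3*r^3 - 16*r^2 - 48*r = (r)*(r^3 + 3*r^2 - 16*r - 48) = r*(r - 4)*(r^2 + 7*r + 12) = r*(r - 4)*(r + 4)*(r + 3)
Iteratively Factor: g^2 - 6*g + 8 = (g - 2)*(g - 4)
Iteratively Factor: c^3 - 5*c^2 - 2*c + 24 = (c - 4)*(c^2 - c - 6) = (c - 4)*(c + 2)*(c - 3)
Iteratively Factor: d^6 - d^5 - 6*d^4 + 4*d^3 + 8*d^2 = (d)*(d^5 - d^4 - 6*d^3 + 4*d^2 + 8*d) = d*(d - 2)*(d^4 + d^3 - 4*d^2 - 4*d) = d*(d - 2)*(d + 1)*(d^3 - 4*d) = d*(d - 2)*(d + 1)*(d + 2)*(d^2 - 2*d) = d^2*(d - 2)*(d + 1)*(d + 2)*(d - 2)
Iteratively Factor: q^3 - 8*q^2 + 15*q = (q - 3)*(q^2 - 5*q) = (q - 5)*(q - 3)*(q)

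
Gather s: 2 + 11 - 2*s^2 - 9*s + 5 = -2*s^2 - 9*s + 18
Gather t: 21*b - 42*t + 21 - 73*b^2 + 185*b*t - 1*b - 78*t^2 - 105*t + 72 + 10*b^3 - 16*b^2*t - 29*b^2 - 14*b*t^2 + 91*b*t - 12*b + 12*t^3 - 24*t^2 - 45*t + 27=10*b^3 - 102*b^2 + 8*b + 12*t^3 + t^2*(-14*b - 102) + t*(-16*b^2 + 276*b - 192) + 120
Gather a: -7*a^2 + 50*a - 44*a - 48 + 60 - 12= -7*a^2 + 6*a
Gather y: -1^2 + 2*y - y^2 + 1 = -y^2 + 2*y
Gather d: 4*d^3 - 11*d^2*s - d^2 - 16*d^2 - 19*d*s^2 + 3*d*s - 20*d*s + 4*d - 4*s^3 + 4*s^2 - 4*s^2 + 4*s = 4*d^3 + d^2*(-11*s - 17) + d*(-19*s^2 - 17*s + 4) - 4*s^3 + 4*s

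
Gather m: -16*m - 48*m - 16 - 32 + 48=-64*m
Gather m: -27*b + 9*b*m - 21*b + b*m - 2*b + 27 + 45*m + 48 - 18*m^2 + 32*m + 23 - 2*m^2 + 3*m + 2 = -50*b - 20*m^2 + m*(10*b + 80) + 100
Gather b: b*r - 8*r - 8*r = b*r - 16*r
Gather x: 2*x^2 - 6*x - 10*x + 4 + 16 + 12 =2*x^2 - 16*x + 32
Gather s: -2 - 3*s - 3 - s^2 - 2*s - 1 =-s^2 - 5*s - 6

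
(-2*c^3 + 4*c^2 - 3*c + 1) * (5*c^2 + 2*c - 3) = -10*c^5 + 16*c^4 - c^3 - 13*c^2 + 11*c - 3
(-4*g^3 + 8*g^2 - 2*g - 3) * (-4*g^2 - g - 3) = 16*g^5 - 28*g^4 + 12*g^3 - 10*g^2 + 9*g + 9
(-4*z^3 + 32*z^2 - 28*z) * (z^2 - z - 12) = -4*z^5 + 36*z^4 - 12*z^3 - 356*z^2 + 336*z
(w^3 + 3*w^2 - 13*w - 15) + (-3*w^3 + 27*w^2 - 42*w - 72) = -2*w^3 + 30*w^2 - 55*w - 87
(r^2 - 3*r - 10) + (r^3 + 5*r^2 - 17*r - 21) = r^3 + 6*r^2 - 20*r - 31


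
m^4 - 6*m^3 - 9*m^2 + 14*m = m*(m - 7)*(m - 1)*(m + 2)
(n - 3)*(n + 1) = n^2 - 2*n - 3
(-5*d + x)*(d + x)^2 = -5*d^3 - 9*d^2*x - 3*d*x^2 + x^3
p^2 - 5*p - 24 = (p - 8)*(p + 3)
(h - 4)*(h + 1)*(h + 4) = h^3 + h^2 - 16*h - 16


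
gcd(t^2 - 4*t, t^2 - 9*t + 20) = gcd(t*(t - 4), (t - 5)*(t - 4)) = t - 4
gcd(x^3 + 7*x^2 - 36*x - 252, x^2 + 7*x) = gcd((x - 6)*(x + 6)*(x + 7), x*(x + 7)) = x + 7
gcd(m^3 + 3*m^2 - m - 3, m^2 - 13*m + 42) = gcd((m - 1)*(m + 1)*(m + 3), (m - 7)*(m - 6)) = 1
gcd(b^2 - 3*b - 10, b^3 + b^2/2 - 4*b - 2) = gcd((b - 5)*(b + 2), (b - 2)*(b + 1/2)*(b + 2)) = b + 2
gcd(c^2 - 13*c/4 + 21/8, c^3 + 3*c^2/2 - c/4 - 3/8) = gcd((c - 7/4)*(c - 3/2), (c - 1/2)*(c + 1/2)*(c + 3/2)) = 1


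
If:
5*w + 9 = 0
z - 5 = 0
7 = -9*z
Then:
No Solution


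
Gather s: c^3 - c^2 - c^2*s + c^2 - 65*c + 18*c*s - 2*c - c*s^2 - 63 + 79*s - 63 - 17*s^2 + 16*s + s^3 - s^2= c^3 - 67*c + s^3 + s^2*(-c - 18) + s*(-c^2 + 18*c + 95) - 126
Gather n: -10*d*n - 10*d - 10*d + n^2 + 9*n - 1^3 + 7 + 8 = -20*d + n^2 + n*(9 - 10*d) + 14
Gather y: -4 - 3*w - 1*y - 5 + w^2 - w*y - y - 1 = w^2 - 3*w + y*(-w - 2) - 10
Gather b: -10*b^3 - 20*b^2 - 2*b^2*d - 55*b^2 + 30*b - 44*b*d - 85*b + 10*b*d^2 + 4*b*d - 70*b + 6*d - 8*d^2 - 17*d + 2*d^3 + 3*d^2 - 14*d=-10*b^3 + b^2*(-2*d - 75) + b*(10*d^2 - 40*d - 125) + 2*d^3 - 5*d^2 - 25*d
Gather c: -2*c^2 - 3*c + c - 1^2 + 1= -2*c^2 - 2*c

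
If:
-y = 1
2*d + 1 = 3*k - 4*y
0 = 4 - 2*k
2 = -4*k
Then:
No Solution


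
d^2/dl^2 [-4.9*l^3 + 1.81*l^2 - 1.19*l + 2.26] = 3.62 - 29.4*l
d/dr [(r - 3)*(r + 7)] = 2*r + 4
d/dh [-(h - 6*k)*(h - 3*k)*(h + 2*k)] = h*(-3*h + 14*k)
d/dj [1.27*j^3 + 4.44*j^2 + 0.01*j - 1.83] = 3.81*j^2 + 8.88*j + 0.01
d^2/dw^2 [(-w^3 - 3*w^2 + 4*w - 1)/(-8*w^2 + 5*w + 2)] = 2*(-95*w^3 + 366*w^2 - 300*w + 93)/(512*w^6 - 960*w^5 + 216*w^4 + 355*w^3 - 54*w^2 - 60*w - 8)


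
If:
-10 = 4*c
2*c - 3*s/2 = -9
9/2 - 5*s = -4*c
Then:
No Solution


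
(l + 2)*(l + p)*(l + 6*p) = l^3 + 7*l^2*p + 2*l^2 + 6*l*p^2 + 14*l*p + 12*p^2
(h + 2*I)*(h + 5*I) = h^2 + 7*I*h - 10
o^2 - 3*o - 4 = (o - 4)*(o + 1)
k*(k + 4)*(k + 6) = k^3 + 10*k^2 + 24*k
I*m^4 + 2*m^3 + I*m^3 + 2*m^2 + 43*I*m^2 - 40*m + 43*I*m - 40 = (m - 8*I)*(m + I)*(m + 5*I)*(I*m + I)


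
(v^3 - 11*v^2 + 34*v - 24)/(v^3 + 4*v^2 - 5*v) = (v^2 - 10*v + 24)/(v*(v + 5))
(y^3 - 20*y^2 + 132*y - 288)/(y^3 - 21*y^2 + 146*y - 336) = (y - 6)/(y - 7)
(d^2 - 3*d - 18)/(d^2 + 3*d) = (d - 6)/d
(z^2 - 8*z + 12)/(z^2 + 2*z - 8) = (z - 6)/(z + 4)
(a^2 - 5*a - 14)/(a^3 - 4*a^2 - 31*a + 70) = (a + 2)/(a^2 + 3*a - 10)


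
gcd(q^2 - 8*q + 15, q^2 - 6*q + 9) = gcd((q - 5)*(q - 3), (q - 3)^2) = q - 3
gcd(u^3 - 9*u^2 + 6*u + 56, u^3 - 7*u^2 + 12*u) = u - 4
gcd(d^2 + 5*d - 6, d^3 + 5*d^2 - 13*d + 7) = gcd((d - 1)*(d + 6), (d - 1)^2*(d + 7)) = d - 1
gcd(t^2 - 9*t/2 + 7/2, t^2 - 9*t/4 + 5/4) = t - 1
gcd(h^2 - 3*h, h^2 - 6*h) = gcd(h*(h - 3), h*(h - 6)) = h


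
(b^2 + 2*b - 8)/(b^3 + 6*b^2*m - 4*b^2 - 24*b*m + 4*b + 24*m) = (b + 4)/(b^2 + 6*b*m - 2*b - 12*m)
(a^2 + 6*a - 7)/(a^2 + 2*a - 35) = (a - 1)/(a - 5)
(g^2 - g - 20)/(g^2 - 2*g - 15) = (g + 4)/(g + 3)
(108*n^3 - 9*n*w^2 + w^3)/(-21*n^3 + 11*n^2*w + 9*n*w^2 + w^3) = (36*n^2 - 12*n*w + w^2)/(-7*n^2 + 6*n*w + w^2)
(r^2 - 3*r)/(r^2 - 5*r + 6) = r/(r - 2)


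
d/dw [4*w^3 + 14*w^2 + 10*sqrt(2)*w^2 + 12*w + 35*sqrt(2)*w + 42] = 12*w^2 + 28*w + 20*sqrt(2)*w + 12 + 35*sqrt(2)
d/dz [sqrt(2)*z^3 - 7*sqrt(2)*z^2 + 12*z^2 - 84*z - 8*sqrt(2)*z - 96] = 3*sqrt(2)*z^2 - 14*sqrt(2)*z + 24*z - 84 - 8*sqrt(2)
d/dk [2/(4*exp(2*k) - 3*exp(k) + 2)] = (6 - 16*exp(k))*exp(k)/(4*exp(2*k) - 3*exp(k) + 2)^2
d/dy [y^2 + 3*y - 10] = 2*y + 3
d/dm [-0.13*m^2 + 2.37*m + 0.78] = 2.37 - 0.26*m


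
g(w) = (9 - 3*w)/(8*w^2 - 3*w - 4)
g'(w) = (3 - 16*w)*(9 - 3*w)/(8*w^2 - 3*w - 4)^2 - 3/(8*w^2 - 3*w - 4) = 3*(8*w^2 - 48*w + 13)/(64*w^4 - 48*w^3 - 55*w^2 + 24*w + 16)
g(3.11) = -0.01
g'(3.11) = -0.04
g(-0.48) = -14.56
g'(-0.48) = 221.19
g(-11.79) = 0.04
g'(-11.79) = 0.00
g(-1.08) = 1.43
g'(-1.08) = 3.03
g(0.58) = -2.38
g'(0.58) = -3.92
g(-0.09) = -2.53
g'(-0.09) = 3.88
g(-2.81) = 0.26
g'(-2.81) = 0.14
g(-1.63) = 0.63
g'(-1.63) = 0.69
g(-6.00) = 0.09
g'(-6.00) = 0.02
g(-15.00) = 0.03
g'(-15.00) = 0.00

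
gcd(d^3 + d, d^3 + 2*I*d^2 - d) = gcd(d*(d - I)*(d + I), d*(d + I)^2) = d^2 + I*d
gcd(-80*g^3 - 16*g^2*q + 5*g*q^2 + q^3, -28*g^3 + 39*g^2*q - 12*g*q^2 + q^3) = -4*g + q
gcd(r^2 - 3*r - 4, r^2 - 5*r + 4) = r - 4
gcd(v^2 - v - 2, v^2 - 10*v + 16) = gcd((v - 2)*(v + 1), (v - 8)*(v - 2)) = v - 2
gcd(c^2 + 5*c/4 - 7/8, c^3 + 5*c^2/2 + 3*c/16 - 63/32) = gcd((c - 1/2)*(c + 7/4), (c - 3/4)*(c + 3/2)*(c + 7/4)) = c + 7/4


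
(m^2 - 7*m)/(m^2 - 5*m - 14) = m/(m + 2)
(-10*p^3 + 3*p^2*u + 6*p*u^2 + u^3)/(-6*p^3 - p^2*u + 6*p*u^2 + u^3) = (10*p^2 + 7*p*u + u^2)/(6*p^2 + 7*p*u + u^2)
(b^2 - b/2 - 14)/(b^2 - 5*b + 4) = (b + 7/2)/(b - 1)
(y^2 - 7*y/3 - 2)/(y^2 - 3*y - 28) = (-y^2 + 7*y/3 + 2)/(-y^2 + 3*y + 28)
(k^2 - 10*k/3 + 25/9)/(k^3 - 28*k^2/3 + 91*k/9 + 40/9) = (3*k - 5)/(3*k^2 - 23*k - 8)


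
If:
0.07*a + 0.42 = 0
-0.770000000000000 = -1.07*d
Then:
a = -6.00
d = 0.72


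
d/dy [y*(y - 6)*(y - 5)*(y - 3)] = 4*y^3 - 42*y^2 + 126*y - 90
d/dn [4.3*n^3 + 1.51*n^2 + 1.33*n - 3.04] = 12.9*n^2 + 3.02*n + 1.33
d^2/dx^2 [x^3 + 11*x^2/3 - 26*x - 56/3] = 6*x + 22/3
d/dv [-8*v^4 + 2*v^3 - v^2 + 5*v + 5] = -32*v^3 + 6*v^2 - 2*v + 5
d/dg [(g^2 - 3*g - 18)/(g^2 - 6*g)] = -3/g^2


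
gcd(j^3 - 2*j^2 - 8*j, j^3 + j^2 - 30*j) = j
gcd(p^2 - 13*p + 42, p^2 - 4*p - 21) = p - 7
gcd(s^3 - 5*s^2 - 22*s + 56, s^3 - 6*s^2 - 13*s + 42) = s^2 - 9*s + 14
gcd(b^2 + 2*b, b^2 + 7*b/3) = b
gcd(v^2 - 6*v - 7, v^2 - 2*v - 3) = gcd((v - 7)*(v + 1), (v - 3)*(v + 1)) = v + 1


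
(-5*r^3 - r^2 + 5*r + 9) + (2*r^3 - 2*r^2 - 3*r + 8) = -3*r^3 - 3*r^2 + 2*r + 17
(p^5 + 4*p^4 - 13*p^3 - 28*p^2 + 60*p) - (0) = p^5 + 4*p^4 - 13*p^3 - 28*p^2 + 60*p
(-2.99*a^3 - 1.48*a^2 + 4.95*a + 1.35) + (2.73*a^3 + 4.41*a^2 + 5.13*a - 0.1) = -0.26*a^3 + 2.93*a^2 + 10.08*a + 1.25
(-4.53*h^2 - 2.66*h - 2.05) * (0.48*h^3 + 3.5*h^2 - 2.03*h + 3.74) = -2.1744*h^5 - 17.1318*h^4 - 1.0981*h^3 - 18.7174*h^2 - 5.7869*h - 7.667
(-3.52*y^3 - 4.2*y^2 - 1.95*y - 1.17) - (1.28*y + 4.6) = -3.52*y^3 - 4.2*y^2 - 3.23*y - 5.77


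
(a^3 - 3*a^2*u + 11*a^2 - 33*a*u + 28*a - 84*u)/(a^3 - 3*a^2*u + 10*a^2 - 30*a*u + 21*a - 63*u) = (a + 4)/(a + 3)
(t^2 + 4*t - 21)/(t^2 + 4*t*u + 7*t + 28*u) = (t - 3)/(t + 4*u)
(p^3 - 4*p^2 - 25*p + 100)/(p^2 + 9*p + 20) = (p^2 - 9*p + 20)/(p + 4)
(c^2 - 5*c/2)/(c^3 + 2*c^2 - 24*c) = (c - 5/2)/(c^2 + 2*c - 24)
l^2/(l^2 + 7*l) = l/(l + 7)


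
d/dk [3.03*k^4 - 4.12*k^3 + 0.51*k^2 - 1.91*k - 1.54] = 12.12*k^3 - 12.36*k^2 + 1.02*k - 1.91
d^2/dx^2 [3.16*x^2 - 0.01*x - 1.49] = 6.32000000000000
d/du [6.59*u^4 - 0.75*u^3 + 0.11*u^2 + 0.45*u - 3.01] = 26.36*u^3 - 2.25*u^2 + 0.22*u + 0.45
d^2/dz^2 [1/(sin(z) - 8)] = (-8*sin(z) + cos(z)^2 + 1)/(sin(z) - 8)^3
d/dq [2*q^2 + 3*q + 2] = 4*q + 3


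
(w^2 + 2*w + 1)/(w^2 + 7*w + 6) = (w + 1)/(w + 6)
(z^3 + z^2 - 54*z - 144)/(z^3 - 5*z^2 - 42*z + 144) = (z + 3)/(z - 3)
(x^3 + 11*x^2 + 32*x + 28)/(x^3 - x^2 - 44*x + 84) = (x^2 + 4*x + 4)/(x^2 - 8*x + 12)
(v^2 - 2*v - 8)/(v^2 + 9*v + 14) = (v - 4)/(v + 7)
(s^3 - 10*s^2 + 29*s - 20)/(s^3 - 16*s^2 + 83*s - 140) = (s - 1)/(s - 7)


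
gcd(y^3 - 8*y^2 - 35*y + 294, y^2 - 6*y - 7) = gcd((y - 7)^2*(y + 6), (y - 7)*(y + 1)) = y - 7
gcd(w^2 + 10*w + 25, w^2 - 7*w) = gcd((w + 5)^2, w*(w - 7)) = 1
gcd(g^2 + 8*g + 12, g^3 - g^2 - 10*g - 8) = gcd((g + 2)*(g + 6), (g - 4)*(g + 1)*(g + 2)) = g + 2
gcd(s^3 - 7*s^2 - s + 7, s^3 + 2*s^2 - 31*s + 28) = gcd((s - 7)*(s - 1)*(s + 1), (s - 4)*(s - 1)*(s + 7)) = s - 1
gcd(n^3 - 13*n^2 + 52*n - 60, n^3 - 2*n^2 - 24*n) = n - 6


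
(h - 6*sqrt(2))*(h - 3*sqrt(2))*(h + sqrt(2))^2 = h^4 - 7*sqrt(2)*h^3 + 2*h^2 + 54*sqrt(2)*h + 72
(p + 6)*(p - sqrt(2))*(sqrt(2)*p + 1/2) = sqrt(2)*p^3 - 3*p^2/2 + 6*sqrt(2)*p^2 - 9*p - sqrt(2)*p/2 - 3*sqrt(2)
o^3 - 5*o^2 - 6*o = o*(o - 6)*(o + 1)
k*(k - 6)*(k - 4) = k^3 - 10*k^2 + 24*k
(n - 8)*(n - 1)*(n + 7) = n^3 - 2*n^2 - 55*n + 56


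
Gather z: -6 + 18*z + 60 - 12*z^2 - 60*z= -12*z^2 - 42*z + 54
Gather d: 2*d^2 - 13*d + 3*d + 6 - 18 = 2*d^2 - 10*d - 12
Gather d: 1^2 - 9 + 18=10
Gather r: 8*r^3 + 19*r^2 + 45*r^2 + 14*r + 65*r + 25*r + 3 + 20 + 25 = 8*r^3 + 64*r^2 + 104*r + 48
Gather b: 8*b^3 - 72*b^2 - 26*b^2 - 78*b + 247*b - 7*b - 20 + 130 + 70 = 8*b^3 - 98*b^2 + 162*b + 180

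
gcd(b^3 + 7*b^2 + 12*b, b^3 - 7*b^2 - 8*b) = b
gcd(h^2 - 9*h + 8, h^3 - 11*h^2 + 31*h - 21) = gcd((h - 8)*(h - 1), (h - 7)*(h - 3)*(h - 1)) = h - 1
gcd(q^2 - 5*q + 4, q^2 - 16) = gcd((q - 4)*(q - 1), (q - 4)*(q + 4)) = q - 4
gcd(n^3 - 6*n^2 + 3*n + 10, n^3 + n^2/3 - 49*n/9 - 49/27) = 1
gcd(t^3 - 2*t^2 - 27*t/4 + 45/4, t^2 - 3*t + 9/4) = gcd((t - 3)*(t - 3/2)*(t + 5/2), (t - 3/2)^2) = t - 3/2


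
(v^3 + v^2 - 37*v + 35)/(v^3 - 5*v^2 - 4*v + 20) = (v^2 + 6*v - 7)/(v^2 - 4)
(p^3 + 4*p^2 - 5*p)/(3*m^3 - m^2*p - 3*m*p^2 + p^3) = p*(p^2 + 4*p - 5)/(3*m^3 - m^2*p - 3*m*p^2 + p^3)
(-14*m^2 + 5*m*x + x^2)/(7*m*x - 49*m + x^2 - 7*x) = (-2*m + x)/(x - 7)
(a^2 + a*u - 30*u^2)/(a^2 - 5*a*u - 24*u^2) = (-a^2 - a*u + 30*u^2)/(-a^2 + 5*a*u + 24*u^2)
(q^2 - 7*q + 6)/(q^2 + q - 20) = (q^2 - 7*q + 6)/(q^2 + q - 20)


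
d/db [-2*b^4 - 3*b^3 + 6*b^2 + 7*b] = -8*b^3 - 9*b^2 + 12*b + 7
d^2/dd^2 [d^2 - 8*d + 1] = 2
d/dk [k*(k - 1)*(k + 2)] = 3*k^2 + 2*k - 2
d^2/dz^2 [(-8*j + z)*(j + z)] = 2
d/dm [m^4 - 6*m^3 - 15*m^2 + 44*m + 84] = 4*m^3 - 18*m^2 - 30*m + 44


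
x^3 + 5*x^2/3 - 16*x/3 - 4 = (x - 2)*(x + 2/3)*(x + 3)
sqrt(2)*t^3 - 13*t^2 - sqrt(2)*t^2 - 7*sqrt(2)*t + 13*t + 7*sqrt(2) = (t - 1)*(t - 7*sqrt(2))*(sqrt(2)*t + 1)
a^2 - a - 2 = (a - 2)*(a + 1)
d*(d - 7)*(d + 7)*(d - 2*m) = d^4 - 2*d^3*m - 49*d^2 + 98*d*m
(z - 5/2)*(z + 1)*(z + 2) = z^3 + z^2/2 - 11*z/2 - 5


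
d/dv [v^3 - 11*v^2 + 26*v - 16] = 3*v^2 - 22*v + 26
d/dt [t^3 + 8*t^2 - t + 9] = 3*t^2 + 16*t - 1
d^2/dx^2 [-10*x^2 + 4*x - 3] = -20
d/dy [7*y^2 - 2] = 14*y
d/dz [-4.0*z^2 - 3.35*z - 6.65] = -8.0*z - 3.35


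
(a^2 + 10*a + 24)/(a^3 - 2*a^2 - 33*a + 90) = (a + 4)/(a^2 - 8*a + 15)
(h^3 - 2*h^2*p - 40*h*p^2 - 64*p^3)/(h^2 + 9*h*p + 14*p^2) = (h^2 - 4*h*p - 32*p^2)/(h + 7*p)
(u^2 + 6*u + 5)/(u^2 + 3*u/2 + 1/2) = 2*(u + 5)/(2*u + 1)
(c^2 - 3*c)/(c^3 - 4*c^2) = (c - 3)/(c*(c - 4))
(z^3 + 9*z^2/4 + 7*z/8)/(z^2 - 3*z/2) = (8*z^2 + 18*z + 7)/(4*(2*z - 3))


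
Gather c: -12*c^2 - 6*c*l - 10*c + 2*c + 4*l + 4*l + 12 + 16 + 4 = -12*c^2 + c*(-6*l - 8) + 8*l + 32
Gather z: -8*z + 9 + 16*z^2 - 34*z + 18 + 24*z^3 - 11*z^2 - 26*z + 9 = 24*z^3 + 5*z^2 - 68*z + 36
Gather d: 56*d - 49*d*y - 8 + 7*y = d*(56 - 49*y) + 7*y - 8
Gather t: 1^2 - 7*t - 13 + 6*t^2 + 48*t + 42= 6*t^2 + 41*t + 30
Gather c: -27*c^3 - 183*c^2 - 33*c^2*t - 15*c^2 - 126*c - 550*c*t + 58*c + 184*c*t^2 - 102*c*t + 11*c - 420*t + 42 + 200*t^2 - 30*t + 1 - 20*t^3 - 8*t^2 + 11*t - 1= -27*c^3 + c^2*(-33*t - 198) + c*(184*t^2 - 652*t - 57) - 20*t^3 + 192*t^2 - 439*t + 42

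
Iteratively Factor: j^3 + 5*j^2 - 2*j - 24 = (j + 4)*(j^2 + j - 6) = (j + 3)*(j + 4)*(j - 2)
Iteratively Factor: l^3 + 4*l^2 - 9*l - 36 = (l - 3)*(l^2 + 7*l + 12) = (l - 3)*(l + 4)*(l + 3)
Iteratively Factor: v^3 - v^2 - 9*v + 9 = (v + 3)*(v^2 - 4*v + 3) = (v - 3)*(v + 3)*(v - 1)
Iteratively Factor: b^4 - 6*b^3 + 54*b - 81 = (b - 3)*(b^3 - 3*b^2 - 9*b + 27) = (b - 3)^2*(b^2 - 9) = (b - 3)^3*(b + 3)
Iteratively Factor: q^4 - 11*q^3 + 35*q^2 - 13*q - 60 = (q + 1)*(q^3 - 12*q^2 + 47*q - 60) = (q - 5)*(q + 1)*(q^2 - 7*q + 12) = (q - 5)*(q - 3)*(q + 1)*(q - 4)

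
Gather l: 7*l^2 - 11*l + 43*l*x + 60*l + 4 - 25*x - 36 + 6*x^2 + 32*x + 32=7*l^2 + l*(43*x + 49) + 6*x^2 + 7*x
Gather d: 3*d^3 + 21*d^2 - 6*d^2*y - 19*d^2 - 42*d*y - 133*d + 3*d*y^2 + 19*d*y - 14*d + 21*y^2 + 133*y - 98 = 3*d^3 + d^2*(2 - 6*y) + d*(3*y^2 - 23*y - 147) + 21*y^2 + 133*y - 98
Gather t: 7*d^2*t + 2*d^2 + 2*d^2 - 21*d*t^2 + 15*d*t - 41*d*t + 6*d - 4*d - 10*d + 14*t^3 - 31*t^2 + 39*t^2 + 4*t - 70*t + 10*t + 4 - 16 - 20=4*d^2 - 8*d + 14*t^3 + t^2*(8 - 21*d) + t*(7*d^2 - 26*d - 56) - 32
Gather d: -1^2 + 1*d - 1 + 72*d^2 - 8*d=72*d^2 - 7*d - 2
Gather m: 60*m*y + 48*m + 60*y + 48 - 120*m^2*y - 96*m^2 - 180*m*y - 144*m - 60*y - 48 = m^2*(-120*y - 96) + m*(-120*y - 96)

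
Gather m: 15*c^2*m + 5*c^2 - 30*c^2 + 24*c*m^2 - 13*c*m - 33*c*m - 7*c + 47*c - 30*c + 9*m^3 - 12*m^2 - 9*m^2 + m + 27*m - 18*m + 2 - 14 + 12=-25*c^2 + 10*c + 9*m^3 + m^2*(24*c - 21) + m*(15*c^2 - 46*c + 10)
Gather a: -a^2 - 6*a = -a^2 - 6*a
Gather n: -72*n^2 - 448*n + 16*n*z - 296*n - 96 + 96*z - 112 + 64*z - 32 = -72*n^2 + n*(16*z - 744) + 160*z - 240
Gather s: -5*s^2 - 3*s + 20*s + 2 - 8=-5*s^2 + 17*s - 6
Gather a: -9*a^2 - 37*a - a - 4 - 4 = -9*a^2 - 38*a - 8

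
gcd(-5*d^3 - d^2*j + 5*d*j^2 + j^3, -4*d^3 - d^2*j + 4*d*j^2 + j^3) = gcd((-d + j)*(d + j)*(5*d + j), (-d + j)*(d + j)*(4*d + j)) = d^2 - j^2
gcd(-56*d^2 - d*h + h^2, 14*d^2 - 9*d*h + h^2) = 1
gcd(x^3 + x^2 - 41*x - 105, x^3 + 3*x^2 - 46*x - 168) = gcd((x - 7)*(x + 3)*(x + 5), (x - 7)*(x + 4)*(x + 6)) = x - 7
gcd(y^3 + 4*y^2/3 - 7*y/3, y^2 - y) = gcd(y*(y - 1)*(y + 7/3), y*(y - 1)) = y^2 - y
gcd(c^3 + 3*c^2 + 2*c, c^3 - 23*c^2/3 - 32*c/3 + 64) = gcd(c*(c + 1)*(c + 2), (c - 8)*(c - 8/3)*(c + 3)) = 1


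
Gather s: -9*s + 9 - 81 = -9*s - 72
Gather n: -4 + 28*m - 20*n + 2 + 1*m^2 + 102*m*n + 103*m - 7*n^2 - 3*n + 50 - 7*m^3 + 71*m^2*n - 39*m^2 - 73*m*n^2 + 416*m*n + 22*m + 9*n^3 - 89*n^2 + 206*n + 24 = -7*m^3 - 38*m^2 + 153*m + 9*n^3 + n^2*(-73*m - 96) + n*(71*m^2 + 518*m + 183) + 72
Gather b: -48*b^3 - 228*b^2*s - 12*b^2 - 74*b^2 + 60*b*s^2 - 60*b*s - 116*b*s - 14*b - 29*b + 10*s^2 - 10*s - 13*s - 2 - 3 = -48*b^3 + b^2*(-228*s - 86) + b*(60*s^2 - 176*s - 43) + 10*s^2 - 23*s - 5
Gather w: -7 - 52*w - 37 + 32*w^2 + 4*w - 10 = 32*w^2 - 48*w - 54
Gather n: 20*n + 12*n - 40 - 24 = 32*n - 64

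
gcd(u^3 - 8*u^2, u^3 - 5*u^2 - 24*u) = u^2 - 8*u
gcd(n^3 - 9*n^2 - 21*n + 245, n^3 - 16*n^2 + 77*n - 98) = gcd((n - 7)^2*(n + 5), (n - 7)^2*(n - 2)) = n^2 - 14*n + 49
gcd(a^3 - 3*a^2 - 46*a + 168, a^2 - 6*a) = a - 6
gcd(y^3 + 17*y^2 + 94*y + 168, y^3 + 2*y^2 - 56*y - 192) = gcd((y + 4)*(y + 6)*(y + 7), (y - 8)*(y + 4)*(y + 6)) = y^2 + 10*y + 24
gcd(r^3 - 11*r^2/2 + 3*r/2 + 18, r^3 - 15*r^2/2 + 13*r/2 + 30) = r^2 - 5*r/2 - 6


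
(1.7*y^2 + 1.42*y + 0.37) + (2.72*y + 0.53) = 1.7*y^2 + 4.14*y + 0.9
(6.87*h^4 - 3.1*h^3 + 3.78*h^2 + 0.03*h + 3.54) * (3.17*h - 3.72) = 21.7779*h^5 - 35.3834*h^4 + 23.5146*h^3 - 13.9665*h^2 + 11.1102*h - 13.1688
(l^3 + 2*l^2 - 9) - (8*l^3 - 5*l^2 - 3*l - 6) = -7*l^3 + 7*l^2 + 3*l - 3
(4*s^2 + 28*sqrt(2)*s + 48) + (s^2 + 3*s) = 5*s^2 + 3*s + 28*sqrt(2)*s + 48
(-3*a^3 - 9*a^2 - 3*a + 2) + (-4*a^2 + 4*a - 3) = -3*a^3 - 13*a^2 + a - 1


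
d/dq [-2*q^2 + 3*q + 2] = 3 - 4*q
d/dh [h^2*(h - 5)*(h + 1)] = 2*h*(2*h^2 - 6*h - 5)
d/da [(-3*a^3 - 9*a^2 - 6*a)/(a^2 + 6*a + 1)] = 3*(-a^4 - 12*a^3 - 19*a^2 - 6*a - 2)/(a^4 + 12*a^3 + 38*a^2 + 12*a + 1)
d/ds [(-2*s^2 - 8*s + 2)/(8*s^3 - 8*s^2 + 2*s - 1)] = 4*(4*s^4 + 32*s^3 - 29*s^2 + 9*s + 1)/(64*s^6 - 128*s^5 + 96*s^4 - 48*s^3 + 20*s^2 - 4*s + 1)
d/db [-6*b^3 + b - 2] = 1 - 18*b^2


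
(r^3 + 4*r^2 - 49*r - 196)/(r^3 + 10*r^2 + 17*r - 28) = (r - 7)/(r - 1)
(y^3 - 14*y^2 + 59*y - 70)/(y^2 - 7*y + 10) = y - 7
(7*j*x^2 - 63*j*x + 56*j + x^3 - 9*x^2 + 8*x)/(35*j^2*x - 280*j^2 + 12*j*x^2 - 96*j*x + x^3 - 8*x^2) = (x - 1)/(5*j + x)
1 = 1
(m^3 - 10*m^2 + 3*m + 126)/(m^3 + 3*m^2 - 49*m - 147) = (m - 6)/(m + 7)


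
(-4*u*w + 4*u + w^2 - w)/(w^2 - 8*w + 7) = (-4*u + w)/(w - 7)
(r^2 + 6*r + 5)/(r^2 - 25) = (r + 1)/(r - 5)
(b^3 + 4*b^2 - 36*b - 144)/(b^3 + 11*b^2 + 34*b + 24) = (b - 6)/(b + 1)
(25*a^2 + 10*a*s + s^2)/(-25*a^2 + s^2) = (5*a + s)/(-5*a + s)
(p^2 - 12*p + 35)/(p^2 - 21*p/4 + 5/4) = 4*(p - 7)/(4*p - 1)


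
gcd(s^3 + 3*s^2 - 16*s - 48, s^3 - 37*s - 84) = s^2 + 7*s + 12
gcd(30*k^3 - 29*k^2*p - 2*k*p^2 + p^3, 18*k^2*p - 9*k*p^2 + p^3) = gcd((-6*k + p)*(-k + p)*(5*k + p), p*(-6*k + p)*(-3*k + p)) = -6*k + p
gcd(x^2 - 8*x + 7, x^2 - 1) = x - 1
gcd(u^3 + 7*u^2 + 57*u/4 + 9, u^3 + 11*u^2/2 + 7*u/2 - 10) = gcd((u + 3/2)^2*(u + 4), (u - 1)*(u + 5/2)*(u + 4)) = u + 4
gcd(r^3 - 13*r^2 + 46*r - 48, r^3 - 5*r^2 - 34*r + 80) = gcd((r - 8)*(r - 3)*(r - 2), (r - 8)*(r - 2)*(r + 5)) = r^2 - 10*r + 16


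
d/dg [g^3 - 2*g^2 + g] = 3*g^2 - 4*g + 1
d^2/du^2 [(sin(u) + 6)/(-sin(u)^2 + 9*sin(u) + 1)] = (-sin(u)^5 - 33*sin(u)^4 + 158*sin(u)^3 - 465*sin(u)^2 - 265*sin(u) + 966)/(9*sin(u) + cos(u)^2)^3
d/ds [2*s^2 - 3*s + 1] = 4*s - 3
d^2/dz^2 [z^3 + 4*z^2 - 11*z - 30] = 6*z + 8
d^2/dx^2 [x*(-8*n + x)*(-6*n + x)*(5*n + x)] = -44*n^2 - 54*n*x + 12*x^2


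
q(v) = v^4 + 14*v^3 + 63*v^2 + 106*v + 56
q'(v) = 4*v^3 + 42*v^2 + 126*v + 106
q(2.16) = 741.75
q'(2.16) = 614.43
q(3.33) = 1747.51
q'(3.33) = 1139.02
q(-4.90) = -21.38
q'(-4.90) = 26.42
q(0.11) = 68.44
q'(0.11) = 120.37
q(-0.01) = 54.95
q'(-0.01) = 104.74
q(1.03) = 248.44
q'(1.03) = 284.71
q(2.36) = 872.08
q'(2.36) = 689.86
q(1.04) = 251.30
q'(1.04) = 286.97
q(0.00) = 56.00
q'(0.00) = 106.00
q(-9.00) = 560.00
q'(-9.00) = -542.00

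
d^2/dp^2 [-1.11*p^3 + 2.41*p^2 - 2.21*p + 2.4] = 4.82 - 6.66*p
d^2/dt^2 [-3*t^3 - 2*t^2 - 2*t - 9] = -18*t - 4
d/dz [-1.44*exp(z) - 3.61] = -1.44*exp(z)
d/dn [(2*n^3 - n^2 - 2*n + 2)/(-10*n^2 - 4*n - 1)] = 2*(-10*n^4 - 8*n^3 - 11*n^2 + 21*n + 5)/(100*n^4 + 80*n^3 + 36*n^2 + 8*n + 1)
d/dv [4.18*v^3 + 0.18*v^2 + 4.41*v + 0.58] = 12.54*v^2 + 0.36*v + 4.41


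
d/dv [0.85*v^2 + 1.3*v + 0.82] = 1.7*v + 1.3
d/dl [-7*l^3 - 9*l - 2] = -21*l^2 - 9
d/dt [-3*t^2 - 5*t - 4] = -6*t - 5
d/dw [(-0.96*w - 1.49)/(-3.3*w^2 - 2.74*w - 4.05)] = (3.168*w^2 + 2.6304*w - (0.96*w + 1.49)*(6.6*w + 2.74) + 3.888)/(3.3*w^2 + 2.74*w + 4.05)^2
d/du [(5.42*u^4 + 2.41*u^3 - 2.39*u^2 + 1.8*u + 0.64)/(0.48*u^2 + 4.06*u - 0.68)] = (5.2032*u^5 + 67.1724*u^4 + 4.8268*u^3 - 15.4838*u^2 + 2.636*u - 3.8224)/(0.2304*u^4 + 3.8976*u^3 + 15.8308*u^2 - 5.5216*u + 0.4624)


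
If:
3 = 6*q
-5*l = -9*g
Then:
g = 5*l/9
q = 1/2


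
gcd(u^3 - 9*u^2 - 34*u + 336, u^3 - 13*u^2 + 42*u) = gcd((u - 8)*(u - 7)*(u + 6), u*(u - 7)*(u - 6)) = u - 7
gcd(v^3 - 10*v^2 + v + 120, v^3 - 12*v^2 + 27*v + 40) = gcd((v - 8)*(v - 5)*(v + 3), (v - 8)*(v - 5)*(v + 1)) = v^2 - 13*v + 40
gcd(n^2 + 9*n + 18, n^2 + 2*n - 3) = n + 3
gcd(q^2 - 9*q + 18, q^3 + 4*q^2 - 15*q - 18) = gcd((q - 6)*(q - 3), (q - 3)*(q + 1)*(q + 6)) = q - 3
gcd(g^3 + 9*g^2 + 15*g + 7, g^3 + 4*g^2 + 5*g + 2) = g^2 + 2*g + 1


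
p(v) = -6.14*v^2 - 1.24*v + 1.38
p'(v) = -12.28*v - 1.24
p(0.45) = -0.42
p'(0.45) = -6.77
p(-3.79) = -82.12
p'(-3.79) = 45.30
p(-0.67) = -0.55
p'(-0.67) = 6.99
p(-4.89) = -139.38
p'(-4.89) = 58.81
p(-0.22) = 1.36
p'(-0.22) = 1.46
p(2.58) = -42.69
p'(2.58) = -32.92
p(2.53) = -41.06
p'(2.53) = -32.31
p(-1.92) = -18.87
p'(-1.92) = 22.34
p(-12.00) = -867.90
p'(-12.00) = 146.12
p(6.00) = -227.10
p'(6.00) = -74.92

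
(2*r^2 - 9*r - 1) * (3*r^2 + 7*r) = 6*r^4 - 13*r^3 - 66*r^2 - 7*r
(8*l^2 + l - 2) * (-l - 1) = -8*l^3 - 9*l^2 + l + 2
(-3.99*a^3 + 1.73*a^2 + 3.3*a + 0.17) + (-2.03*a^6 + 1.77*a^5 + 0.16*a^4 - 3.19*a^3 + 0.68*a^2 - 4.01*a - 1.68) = -2.03*a^6 + 1.77*a^5 + 0.16*a^4 - 7.18*a^3 + 2.41*a^2 - 0.71*a - 1.51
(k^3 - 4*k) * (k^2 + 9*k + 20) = k^5 + 9*k^4 + 16*k^3 - 36*k^2 - 80*k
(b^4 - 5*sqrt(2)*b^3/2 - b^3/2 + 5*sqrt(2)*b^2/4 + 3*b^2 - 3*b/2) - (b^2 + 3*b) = b^4 - 5*sqrt(2)*b^3/2 - b^3/2 + 5*sqrt(2)*b^2/4 + 2*b^2 - 9*b/2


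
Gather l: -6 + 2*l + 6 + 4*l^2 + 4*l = 4*l^2 + 6*l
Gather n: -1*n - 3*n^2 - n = -3*n^2 - 2*n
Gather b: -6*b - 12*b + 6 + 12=18 - 18*b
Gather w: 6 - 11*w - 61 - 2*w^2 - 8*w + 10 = -2*w^2 - 19*w - 45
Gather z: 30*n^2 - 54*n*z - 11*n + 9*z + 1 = 30*n^2 - 11*n + z*(9 - 54*n) + 1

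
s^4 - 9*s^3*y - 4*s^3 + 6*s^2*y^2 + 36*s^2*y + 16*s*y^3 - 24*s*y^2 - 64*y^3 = (s - 4)*(s - 8*y)*(s - 2*y)*(s + y)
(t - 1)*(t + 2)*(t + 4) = t^3 + 5*t^2 + 2*t - 8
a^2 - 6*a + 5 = (a - 5)*(a - 1)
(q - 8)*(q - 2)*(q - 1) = q^3 - 11*q^2 + 26*q - 16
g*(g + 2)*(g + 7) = g^3 + 9*g^2 + 14*g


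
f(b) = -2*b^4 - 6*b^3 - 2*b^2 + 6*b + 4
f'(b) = -8*b^3 - 18*b^2 - 4*b + 6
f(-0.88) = 0.06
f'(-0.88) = 1.03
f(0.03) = 4.18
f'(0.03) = 5.86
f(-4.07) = -197.83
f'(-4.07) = 263.46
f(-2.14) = -1.14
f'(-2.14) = 10.53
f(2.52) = -170.25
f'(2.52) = -246.41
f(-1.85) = 0.62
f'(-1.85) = 2.45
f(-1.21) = 0.15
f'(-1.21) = -1.34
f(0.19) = 5.02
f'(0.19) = 4.54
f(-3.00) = -32.00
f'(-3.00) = 72.00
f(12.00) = -52052.00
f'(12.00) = -16458.00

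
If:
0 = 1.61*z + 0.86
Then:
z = -0.53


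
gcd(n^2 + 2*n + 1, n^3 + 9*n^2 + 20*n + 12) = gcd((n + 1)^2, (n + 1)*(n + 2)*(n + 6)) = n + 1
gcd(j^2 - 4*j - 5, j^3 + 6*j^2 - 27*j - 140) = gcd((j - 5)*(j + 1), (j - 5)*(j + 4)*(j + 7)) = j - 5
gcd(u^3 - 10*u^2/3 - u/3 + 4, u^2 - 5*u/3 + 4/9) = u - 4/3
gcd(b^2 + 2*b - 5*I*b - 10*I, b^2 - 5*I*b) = b - 5*I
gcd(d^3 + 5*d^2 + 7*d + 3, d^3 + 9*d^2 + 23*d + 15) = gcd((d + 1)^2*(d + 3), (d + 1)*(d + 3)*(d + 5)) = d^2 + 4*d + 3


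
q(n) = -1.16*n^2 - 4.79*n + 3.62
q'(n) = -2.32*n - 4.79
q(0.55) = 0.63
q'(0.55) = -6.07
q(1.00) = -2.33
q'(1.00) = -7.11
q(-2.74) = 8.04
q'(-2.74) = 1.57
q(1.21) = -3.87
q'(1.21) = -7.60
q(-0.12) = 4.18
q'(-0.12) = -4.51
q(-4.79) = -0.05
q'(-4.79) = 6.32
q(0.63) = 0.14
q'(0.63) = -6.25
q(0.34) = 1.86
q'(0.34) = -5.58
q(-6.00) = -9.40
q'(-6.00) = 9.13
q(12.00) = -220.90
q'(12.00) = -32.63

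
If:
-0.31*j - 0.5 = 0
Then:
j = -1.61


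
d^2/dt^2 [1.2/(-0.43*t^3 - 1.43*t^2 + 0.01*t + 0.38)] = ((3.096*t + 3.432)*(0.43*t^3 + 1.43*t^2 - 0.01*t - 0.38) - 1.2*(1.29*t^2 + 2.86*t - 0.01)*(2.58*t^2 + 5.72*t - 0.02))/(0.43*t^3 + 1.43*t^2 - 0.01*t - 0.38)^3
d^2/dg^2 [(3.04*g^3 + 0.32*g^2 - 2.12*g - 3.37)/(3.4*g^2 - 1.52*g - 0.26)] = (-2.8421709430404e-14*g^4 - 26.284928*g^3 - 224.837472*g^2 + 94.485504*g - 19.811344)/(39.304*g^6 - 52.7136*g^5 + 14.54928*g^4 + 4.550272*g^3 - 1.112592*g^2 - 0.308256*g - 0.017576)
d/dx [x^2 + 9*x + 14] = 2*x + 9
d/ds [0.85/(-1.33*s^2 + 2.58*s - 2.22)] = (2.261*s - 2.193)/(1.33*s^2 - 2.58*s + 2.22)^2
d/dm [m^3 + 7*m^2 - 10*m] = 3*m^2 + 14*m - 10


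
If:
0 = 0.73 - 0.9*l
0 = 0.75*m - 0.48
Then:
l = 0.81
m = 0.64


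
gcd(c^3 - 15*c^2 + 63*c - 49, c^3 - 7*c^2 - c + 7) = c^2 - 8*c + 7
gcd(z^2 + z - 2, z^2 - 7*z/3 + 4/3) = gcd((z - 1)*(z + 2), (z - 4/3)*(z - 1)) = z - 1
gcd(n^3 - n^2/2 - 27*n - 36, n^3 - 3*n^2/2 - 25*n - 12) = n^2 - 2*n - 24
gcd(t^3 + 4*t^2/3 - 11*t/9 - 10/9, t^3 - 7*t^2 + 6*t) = t - 1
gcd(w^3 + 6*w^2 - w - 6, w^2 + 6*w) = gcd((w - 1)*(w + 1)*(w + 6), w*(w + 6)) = w + 6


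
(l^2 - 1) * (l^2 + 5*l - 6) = l^4 + 5*l^3 - 7*l^2 - 5*l + 6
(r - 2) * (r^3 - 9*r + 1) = r^4 - 2*r^3 - 9*r^2 + 19*r - 2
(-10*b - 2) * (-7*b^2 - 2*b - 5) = 70*b^3 + 34*b^2 + 54*b + 10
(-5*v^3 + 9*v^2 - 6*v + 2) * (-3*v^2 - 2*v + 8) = 15*v^5 - 17*v^4 - 40*v^3 + 78*v^2 - 52*v + 16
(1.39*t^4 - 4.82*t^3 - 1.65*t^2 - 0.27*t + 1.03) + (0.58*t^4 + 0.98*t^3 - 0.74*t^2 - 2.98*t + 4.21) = 1.97*t^4 - 3.84*t^3 - 2.39*t^2 - 3.25*t + 5.24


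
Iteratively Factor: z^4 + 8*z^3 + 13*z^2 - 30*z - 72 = (z - 2)*(z^3 + 10*z^2 + 33*z + 36) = (z - 2)*(z + 3)*(z^2 + 7*z + 12) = (z - 2)*(z + 3)^2*(z + 4)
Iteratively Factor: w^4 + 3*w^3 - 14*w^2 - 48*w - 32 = (w - 4)*(w^3 + 7*w^2 + 14*w + 8) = (w - 4)*(w + 1)*(w^2 + 6*w + 8) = (w - 4)*(w + 1)*(w + 4)*(w + 2)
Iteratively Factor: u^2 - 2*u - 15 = (u + 3)*(u - 5)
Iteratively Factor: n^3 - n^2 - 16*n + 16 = (n - 4)*(n^2 + 3*n - 4) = (n - 4)*(n + 4)*(n - 1)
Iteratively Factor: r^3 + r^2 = (r)*(r^2 + r) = r*(r + 1)*(r)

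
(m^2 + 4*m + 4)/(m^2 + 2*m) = (m + 2)/m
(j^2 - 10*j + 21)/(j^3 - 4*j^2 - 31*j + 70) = (j - 3)/(j^2 + 3*j - 10)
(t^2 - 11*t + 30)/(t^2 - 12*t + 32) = (t^2 - 11*t + 30)/(t^2 - 12*t + 32)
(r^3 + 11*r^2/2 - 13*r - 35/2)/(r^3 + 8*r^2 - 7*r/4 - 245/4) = 2*(r + 1)/(2*r + 7)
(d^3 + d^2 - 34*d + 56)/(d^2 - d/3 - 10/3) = 3*(d^2 + 3*d - 28)/(3*d + 5)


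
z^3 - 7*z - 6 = (z - 3)*(z + 1)*(z + 2)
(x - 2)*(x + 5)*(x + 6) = x^3 + 9*x^2 + 8*x - 60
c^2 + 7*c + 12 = (c + 3)*(c + 4)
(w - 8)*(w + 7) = w^2 - w - 56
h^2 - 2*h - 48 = (h - 8)*(h + 6)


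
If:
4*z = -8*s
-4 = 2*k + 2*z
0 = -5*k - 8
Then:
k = -8/5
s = 1/5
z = -2/5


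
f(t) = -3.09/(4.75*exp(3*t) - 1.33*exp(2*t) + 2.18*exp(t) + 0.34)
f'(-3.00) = 1.61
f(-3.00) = -6.93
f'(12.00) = 0.00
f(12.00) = 0.00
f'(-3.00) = 1.61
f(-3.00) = -6.93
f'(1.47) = 0.02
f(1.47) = -0.01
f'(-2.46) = 2.01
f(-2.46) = -5.95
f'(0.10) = 1.00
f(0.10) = -0.41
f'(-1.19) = 2.46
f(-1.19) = -3.05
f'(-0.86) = 2.46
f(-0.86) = -2.23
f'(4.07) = 0.00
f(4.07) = -0.00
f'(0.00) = 1.21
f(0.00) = -0.52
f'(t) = -3.09*(-14.25*exp(3*t) + 2.66*exp(2*t) - 2.18*exp(t))/(4.75*exp(3*t) - 1.33*exp(2*t) + 2.18*exp(t) + 0.34)^2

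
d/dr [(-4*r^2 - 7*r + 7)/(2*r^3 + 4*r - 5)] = (8*r^4 + 28*r^3 - 58*r^2 + 40*r + 7)/(4*r^6 + 16*r^4 - 20*r^3 + 16*r^2 - 40*r + 25)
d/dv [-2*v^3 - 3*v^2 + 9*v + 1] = -6*v^2 - 6*v + 9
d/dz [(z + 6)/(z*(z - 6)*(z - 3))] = (-2*z^3 - 9*z^2 + 108*z - 108)/(z^2*(z^4 - 18*z^3 + 117*z^2 - 324*z + 324))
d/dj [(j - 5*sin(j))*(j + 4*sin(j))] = -j*cos(j) + 2*j - sin(j) - 20*sin(2*j)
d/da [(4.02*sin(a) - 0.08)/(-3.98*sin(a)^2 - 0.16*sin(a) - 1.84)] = (15.9996*sin(a)^2 - 0.6368*sin(a) - 7.4096)*cos(a)/(15.8404*sin(a)^4 + 1.2736*sin(a)^3 + 14.672*sin(a)^2 + 0.5888*sin(a) + 3.3856)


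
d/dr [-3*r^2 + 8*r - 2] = 8 - 6*r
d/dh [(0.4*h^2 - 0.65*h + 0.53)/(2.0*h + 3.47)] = (0.8*h^2 + 2.776*h - 3.3155)/(4.0*h^2 + 13.88*h + 12.0409)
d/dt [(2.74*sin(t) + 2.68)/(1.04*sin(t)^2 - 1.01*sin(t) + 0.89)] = (-2.8496*sin(t)^2 - 5.5744*sin(t) + 5.1454)*cos(t)/(1.0816*sin(t)^4 - 2.1008*sin(t)^3 + 2.8713*sin(t)^2 - 1.7978*sin(t) + 0.7921)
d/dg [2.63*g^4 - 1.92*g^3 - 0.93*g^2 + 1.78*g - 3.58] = 10.52*g^3 - 5.76*g^2 - 1.86*g + 1.78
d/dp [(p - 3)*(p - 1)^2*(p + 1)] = 4*p^3 - 12*p^2 + 4*p + 4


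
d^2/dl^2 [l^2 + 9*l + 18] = 2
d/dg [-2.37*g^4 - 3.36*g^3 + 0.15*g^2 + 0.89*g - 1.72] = -9.48*g^3 - 10.08*g^2 + 0.3*g + 0.89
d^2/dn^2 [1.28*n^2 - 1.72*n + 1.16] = 2.56000000000000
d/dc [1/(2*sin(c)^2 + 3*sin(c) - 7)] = -(4*sin(c) + 3)*cos(c)/(-3*sin(c) + cos(2*c) + 6)^2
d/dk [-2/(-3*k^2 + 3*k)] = 2*(1 - 2*k)/(3*k^2*(k - 1)^2)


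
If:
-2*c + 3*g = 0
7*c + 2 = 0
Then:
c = -2/7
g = -4/21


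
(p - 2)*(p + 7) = p^2 + 5*p - 14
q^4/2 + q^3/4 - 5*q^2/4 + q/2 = q*(q/2 + 1)*(q - 1)*(q - 1/2)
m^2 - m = m*(m - 1)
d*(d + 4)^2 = d^3 + 8*d^2 + 16*d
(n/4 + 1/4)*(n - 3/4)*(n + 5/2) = n^3/4 + 11*n^2/16 - n/32 - 15/32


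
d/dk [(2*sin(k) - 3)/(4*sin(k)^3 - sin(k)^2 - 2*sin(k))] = 2*(-8*sin(k)^3 + 19*sin(k)^2 - 3*sin(k) - 3)*cos(k)/((sin(k) + 2*cos(2*k))^2*sin(k)^2)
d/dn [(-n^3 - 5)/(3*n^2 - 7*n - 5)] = (n^2*(-9*n^2 + 21*n + 15) + (6*n - 7)*(n^3 + 5))/(-3*n^2 + 7*n + 5)^2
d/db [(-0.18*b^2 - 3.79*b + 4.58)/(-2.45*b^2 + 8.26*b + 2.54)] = (-10.7723*b^2 + 21.5276*b - 47.4574)/(6.0025*b^4 - 40.474*b^3 + 55.7816*b^2 + 41.9608*b + 6.4516)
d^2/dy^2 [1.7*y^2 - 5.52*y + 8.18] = 3.40000000000000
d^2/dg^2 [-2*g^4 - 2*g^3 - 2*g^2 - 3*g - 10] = -24*g^2 - 12*g - 4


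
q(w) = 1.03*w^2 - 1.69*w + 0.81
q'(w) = 2.06*w - 1.69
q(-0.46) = 1.81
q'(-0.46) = -2.64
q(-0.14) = 1.07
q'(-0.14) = -1.98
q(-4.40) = 28.19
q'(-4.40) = -10.75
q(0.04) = 0.74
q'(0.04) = -1.61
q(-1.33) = 4.88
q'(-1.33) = -4.43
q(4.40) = 13.31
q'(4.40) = 7.37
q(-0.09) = 0.97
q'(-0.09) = -1.88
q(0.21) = 0.50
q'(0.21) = -1.26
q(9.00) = 69.03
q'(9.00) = 16.85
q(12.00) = 128.85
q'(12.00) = 23.03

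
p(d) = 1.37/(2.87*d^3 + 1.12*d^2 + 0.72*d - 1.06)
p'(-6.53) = -0.00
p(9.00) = 0.00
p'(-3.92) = -0.01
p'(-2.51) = -0.04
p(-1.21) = -0.25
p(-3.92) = -0.01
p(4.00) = 0.01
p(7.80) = 0.00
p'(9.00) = -0.00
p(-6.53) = -0.00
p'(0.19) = -2.68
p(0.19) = -1.59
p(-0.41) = -1.00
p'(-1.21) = -0.50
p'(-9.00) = -0.00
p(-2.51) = -0.03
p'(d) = 1.37*(-8.61*d^2 - 2.24*d - 0.72)/(2.87*d^3 + 1.12*d^2 + 0.72*d - 1.06)^2 = (-11.7957*d^2 - 3.0688*d - 0.9864)/(2.87*d^3 + 1.12*d^2 + 0.72*d - 1.06)^2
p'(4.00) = -0.00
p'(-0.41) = -0.92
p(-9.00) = -0.00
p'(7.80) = -0.00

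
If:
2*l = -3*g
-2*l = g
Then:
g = 0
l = 0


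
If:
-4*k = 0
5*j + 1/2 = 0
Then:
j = -1/10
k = 0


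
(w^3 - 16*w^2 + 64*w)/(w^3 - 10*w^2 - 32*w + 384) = w/(w + 6)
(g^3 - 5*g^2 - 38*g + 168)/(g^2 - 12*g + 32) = (g^2 - g - 42)/(g - 8)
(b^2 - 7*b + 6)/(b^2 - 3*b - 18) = (b - 1)/(b + 3)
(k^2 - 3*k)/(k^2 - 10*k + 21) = k/(k - 7)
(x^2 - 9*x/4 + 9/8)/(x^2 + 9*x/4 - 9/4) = (x - 3/2)/(x + 3)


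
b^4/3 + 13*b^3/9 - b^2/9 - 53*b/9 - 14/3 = (b/3 + 1/3)*(b - 2)*(b + 7/3)*(b + 3)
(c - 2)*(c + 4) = c^2 + 2*c - 8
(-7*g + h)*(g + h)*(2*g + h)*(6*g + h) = -84*g^4 - 128*g^3*h - 43*g^2*h^2 + 2*g*h^3 + h^4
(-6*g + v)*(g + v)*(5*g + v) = -30*g^3 - 31*g^2*v + v^3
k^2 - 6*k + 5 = (k - 5)*(k - 1)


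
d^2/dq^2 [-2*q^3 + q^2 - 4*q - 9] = 2 - 12*q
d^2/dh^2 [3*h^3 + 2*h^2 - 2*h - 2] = 18*h + 4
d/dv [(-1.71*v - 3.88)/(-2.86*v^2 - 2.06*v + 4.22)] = (4.8906*v^2 + 3.5226*v - (1.71*v + 3.88)*(5.72*v + 2.06) - 7.2162)/(2.86*v^2 + 2.06*v - 4.22)^2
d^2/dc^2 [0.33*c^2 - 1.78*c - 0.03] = 0.660000000000000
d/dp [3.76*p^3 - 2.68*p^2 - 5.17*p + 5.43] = 11.28*p^2 - 5.36*p - 5.17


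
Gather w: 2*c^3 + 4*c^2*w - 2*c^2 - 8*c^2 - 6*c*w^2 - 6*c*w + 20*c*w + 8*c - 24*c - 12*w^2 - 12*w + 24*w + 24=2*c^3 - 10*c^2 - 16*c + w^2*(-6*c - 12) + w*(4*c^2 + 14*c + 12) + 24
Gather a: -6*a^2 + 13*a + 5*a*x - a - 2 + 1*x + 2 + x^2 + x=-6*a^2 + a*(5*x + 12) + x^2 + 2*x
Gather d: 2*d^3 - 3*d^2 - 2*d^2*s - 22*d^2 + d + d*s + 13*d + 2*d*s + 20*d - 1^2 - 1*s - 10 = 2*d^3 + d^2*(-2*s - 25) + d*(3*s + 34) - s - 11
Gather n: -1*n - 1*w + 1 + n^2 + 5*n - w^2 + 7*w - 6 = n^2 + 4*n - w^2 + 6*w - 5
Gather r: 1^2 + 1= 2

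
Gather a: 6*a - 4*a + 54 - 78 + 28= 2*a + 4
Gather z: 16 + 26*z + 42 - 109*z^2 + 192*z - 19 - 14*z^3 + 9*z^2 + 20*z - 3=-14*z^3 - 100*z^2 + 238*z + 36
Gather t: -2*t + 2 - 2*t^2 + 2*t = 2 - 2*t^2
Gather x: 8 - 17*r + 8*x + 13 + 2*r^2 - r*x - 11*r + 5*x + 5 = 2*r^2 - 28*r + x*(13 - r) + 26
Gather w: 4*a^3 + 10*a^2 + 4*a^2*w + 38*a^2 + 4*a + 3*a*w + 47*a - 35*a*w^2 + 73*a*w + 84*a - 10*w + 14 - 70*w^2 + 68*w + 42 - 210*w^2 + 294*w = 4*a^3 + 48*a^2 + 135*a + w^2*(-35*a - 280) + w*(4*a^2 + 76*a + 352) + 56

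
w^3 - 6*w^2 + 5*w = w*(w - 5)*(w - 1)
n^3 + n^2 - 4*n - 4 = (n - 2)*(n + 1)*(n + 2)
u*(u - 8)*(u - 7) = u^3 - 15*u^2 + 56*u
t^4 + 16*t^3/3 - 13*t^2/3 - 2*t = t*(t - 1)*(t + 1/3)*(t + 6)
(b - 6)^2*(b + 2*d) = b^3 + 2*b^2*d - 12*b^2 - 24*b*d + 36*b + 72*d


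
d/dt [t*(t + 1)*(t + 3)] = 3*t^2 + 8*t + 3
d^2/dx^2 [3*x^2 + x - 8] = 6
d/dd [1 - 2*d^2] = -4*d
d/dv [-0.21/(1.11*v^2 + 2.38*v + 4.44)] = (0.4662*v + 0.4998)/(1.11*v^2 + 2.38*v + 4.44)^2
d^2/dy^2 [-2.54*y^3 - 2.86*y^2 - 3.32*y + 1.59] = -15.24*y - 5.72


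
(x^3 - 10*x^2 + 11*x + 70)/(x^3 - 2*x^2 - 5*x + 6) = (x^2 - 12*x + 35)/(x^2 - 4*x + 3)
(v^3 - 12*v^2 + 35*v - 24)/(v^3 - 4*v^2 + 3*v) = (v - 8)/v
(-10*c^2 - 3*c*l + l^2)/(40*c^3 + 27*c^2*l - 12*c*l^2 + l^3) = (-2*c - l)/(8*c^2 + 7*c*l - l^2)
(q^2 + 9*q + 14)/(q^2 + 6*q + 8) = (q + 7)/(q + 4)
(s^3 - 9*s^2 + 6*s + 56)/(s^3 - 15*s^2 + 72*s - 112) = (s + 2)/(s - 4)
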